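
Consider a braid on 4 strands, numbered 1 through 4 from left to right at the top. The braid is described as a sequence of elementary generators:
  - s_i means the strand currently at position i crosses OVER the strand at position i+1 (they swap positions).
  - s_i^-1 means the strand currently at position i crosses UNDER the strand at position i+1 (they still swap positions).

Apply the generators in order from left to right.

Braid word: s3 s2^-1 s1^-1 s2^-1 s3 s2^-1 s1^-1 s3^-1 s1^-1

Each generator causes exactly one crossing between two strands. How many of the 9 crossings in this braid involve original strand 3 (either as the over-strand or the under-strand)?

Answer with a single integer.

Answer: 5

Derivation:
Gen 1: crossing 3x4. Involves strand 3? yes. Count so far: 1
Gen 2: crossing 2x4. Involves strand 3? no. Count so far: 1
Gen 3: crossing 1x4. Involves strand 3? no. Count so far: 1
Gen 4: crossing 1x2. Involves strand 3? no. Count so far: 1
Gen 5: crossing 1x3. Involves strand 3? yes. Count so far: 2
Gen 6: crossing 2x3. Involves strand 3? yes. Count so far: 3
Gen 7: crossing 4x3. Involves strand 3? yes. Count so far: 4
Gen 8: crossing 2x1. Involves strand 3? no. Count so far: 4
Gen 9: crossing 3x4. Involves strand 3? yes. Count so far: 5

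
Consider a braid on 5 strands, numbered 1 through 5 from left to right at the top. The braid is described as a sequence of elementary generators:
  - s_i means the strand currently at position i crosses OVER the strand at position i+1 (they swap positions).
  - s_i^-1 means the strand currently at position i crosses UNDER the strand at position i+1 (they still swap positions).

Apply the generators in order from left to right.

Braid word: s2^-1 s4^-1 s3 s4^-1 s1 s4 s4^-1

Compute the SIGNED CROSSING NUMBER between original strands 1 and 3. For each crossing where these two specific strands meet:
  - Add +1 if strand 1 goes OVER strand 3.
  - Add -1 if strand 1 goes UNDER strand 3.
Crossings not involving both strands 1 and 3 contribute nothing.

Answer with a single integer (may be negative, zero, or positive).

Answer: 1

Derivation:
Gen 1: crossing 2x3. Both 1&3? no. Sum: 0
Gen 2: crossing 4x5. Both 1&3? no. Sum: 0
Gen 3: crossing 2x5. Both 1&3? no. Sum: 0
Gen 4: crossing 2x4. Both 1&3? no. Sum: 0
Gen 5: 1 over 3. Both 1&3? yes. Contrib: +1. Sum: 1
Gen 6: crossing 4x2. Both 1&3? no. Sum: 1
Gen 7: crossing 2x4. Both 1&3? no. Sum: 1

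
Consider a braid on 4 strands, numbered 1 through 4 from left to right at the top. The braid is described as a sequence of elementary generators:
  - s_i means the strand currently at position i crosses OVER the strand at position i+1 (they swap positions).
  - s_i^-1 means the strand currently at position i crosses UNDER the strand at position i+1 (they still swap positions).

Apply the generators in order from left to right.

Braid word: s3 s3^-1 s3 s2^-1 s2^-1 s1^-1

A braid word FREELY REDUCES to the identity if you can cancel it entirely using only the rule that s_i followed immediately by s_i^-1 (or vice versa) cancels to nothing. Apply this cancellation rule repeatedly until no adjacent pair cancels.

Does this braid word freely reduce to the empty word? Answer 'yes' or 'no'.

Gen 1 (s3): push. Stack: [s3]
Gen 2 (s3^-1): cancels prior s3. Stack: []
Gen 3 (s3): push. Stack: [s3]
Gen 4 (s2^-1): push. Stack: [s3 s2^-1]
Gen 5 (s2^-1): push. Stack: [s3 s2^-1 s2^-1]
Gen 6 (s1^-1): push. Stack: [s3 s2^-1 s2^-1 s1^-1]
Reduced word: s3 s2^-1 s2^-1 s1^-1

Answer: no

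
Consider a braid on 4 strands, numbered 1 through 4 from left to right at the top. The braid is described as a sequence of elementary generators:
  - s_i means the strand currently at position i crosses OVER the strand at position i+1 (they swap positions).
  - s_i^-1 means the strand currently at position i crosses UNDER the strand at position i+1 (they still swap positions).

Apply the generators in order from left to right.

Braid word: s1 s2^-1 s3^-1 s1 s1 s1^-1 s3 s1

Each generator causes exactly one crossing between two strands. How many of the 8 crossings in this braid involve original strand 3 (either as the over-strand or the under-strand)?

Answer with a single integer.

Answer: 5

Derivation:
Gen 1: crossing 1x2. Involves strand 3? no. Count so far: 0
Gen 2: crossing 1x3. Involves strand 3? yes. Count so far: 1
Gen 3: crossing 1x4. Involves strand 3? no. Count so far: 1
Gen 4: crossing 2x3. Involves strand 3? yes. Count so far: 2
Gen 5: crossing 3x2. Involves strand 3? yes. Count so far: 3
Gen 6: crossing 2x3. Involves strand 3? yes. Count so far: 4
Gen 7: crossing 4x1. Involves strand 3? no. Count so far: 4
Gen 8: crossing 3x2. Involves strand 3? yes. Count so far: 5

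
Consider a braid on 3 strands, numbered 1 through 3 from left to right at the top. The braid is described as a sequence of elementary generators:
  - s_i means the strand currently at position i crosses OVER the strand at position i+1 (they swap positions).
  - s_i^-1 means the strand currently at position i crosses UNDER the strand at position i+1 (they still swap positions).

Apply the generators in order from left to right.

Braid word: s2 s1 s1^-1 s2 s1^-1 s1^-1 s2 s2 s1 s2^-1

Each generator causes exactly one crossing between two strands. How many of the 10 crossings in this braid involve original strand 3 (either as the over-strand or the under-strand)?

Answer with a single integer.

Answer: 7

Derivation:
Gen 1: crossing 2x3. Involves strand 3? yes. Count so far: 1
Gen 2: crossing 1x3. Involves strand 3? yes. Count so far: 2
Gen 3: crossing 3x1. Involves strand 3? yes. Count so far: 3
Gen 4: crossing 3x2. Involves strand 3? yes. Count so far: 4
Gen 5: crossing 1x2. Involves strand 3? no. Count so far: 4
Gen 6: crossing 2x1. Involves strand 3? no. Count so far: 4
Gen 7: crossing 2x3. Involves strand 3? yes. Count so far: 5
Gen 8: crossing 3x2. Involves strand 3? yes. Count so far: 6
Gen 9: crossing 1x2. Involves strand 3? no. Count so far: 6
Gen 10: crossing 1x3. Involves strand 3? yes. Count so far: 7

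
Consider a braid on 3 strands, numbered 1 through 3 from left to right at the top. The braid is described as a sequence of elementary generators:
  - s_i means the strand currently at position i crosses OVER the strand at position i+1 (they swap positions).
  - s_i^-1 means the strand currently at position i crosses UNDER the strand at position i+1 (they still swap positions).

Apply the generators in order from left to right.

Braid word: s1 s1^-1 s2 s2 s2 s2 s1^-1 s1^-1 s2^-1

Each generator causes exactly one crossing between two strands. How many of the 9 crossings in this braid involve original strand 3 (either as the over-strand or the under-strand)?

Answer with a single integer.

Answer: 5

Derivation:
Gen 1: crossing 1x2. Involves strand 3? no. Count so far: 0
Gen 2: crossing 2x1. Involves strand 3? no. Count so far: 0
Gen 3: crossing 2x3. Involves strand 3? yes. Count so far: 1
Gen 4: crossing 3x2. Involves strand 3? yes. Count so far: 2
Gen 5: crossing 2x3. Involves strand 3? yes. Count so far: 3
Gen 6: crossing 3x2. Involves strand 3? yes. Count so far: 4
Gen 7: crossing 1x2. Involves strand 3? no. Count so far: 4
Gen 8: crossing 2x1. Involves strand 3? no. Count so far: 4
Gen 9: crossing 2x3. Involves strand 3? yes. Count so far: 5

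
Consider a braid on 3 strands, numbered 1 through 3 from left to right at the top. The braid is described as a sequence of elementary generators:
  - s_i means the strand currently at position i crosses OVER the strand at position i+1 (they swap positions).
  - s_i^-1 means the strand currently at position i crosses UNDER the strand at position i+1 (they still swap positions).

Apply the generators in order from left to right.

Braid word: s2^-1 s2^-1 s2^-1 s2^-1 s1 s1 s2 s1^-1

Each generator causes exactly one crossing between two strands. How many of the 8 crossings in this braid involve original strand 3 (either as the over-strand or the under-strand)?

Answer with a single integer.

Gen 1: crossing 2x3. Involves strand 3? yes. Count so far: 1
Gen 2: crossing 3x2. Involves strand 3? yes. Count so far: 2
Gen 3: crossing 2x3. Involves strand 3? yes. Count so far: 3
Gen 4: crossing 3x2. Involves strand 3? yes. Count so far: 4
Gen 5: crossing 1x2. Involves strand 3? no. Count so far: 4
Gen 6: crossing 2x1. Involves strand 3? no. Count so far: 4
Gen 7: crossing 2x3. Involves strand 3? yes. Count so far: 5
Gen 8: crossing 1x3. Involves strand 3? yes. Count so far: 6

Answer: 6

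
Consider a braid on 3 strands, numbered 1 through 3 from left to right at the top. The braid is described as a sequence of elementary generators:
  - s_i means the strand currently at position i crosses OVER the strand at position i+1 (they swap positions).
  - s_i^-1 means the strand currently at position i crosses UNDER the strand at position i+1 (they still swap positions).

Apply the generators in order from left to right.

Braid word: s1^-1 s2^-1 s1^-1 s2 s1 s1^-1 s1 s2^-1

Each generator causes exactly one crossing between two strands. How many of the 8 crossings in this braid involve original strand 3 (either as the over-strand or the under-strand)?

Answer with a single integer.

Answer: 6

Derivation:
Gen 1: crossing 1x2. Involves strand 3? no. Count so far: 0
Gen 2: crossing 1x3. Involves strand 3? yes. Count so far: 1
Gen 3: crossing 2x3. Involves strand 3? yes. Count so far: 2
Gen 4: crossing 2x1. Involves strand 3? no. Count so far: 2
Gen 5: crossing 3x1. Involves strand 3? yes. Count so far: 3
Gen 6: crossing 1x3. Involves strand 3? yes. Count so far: 4
Gen 7: crossing 3x1. Involves strand 3? yes. Count so far: 5
Gen 8: crossing 3x2. Involves strand 3? yes. Count so far: 6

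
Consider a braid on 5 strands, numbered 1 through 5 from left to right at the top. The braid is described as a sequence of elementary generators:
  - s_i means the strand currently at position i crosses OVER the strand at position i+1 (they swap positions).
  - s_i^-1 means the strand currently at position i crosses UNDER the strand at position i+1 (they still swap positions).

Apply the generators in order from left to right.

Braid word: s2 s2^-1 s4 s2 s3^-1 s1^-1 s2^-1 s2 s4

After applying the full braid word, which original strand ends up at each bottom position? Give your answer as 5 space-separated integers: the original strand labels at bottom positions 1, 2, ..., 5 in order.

Gen 1 (s2): strand 2 crosses over strand 3. Perm now: [1 3 2 4 5]
Gen 2 (s2^-1): strand 3 crosses under strand 2. Perm now: [1 2 3 4 5]
Gen 3 (s4): strand 4 crosses over strand 5. Perm now: [1 2 3 5 4]
Gen 4 (s2): strand 2 crosses over strand 3. Perm now: [1 3 2 5 4]
Gen 5 (s3^-1): strand 2 crosses under strand 5. Perm now: [1 3 5 2 4]
Gen 6 (s1^-1): strand 1 crosses under strand 3. Perm now: [3 1 5 2 4]
Gen 7 (s2^-1): strand 1 crosses under strand 5. Perm now: [3 5 1 2 4]
Gen 8 (s2): strand 5 crosses over strand 1. Perm now: [3 1 5 2 4]
Gen 9 (s4): strand 2 crosses over strand 4. Perm now: [3 1 5 4 2]

Answer: 3 1 5 4 2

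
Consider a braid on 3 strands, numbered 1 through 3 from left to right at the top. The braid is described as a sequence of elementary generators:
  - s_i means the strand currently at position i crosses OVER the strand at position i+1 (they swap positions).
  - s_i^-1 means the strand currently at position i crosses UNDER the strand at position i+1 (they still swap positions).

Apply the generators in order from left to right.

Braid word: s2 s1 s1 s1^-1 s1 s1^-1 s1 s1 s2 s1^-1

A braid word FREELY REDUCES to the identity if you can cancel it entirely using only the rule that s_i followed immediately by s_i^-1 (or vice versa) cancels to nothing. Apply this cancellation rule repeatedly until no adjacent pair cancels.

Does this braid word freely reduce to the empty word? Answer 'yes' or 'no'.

Gen 1 (s2): push. Stack: [s2]
Gen 2 (s1): push. Stack: [s2 s1]
Gen 3 (s1): push. Stack: [s2 s1 s1]
Gen 4 (s1^-1): cancels prior s1. Stack: [s2 s1]
Gen 5 (s1): push. Stack: [s2 s1 s1]
Gen 6 (s1^-1): cancels prior s1. Stack: [s2 s1]
Gen 7 (s1): push. Stack: [s2 s1 s1]
Gen 8 (s1): push. Stack: [s2 s1 s1 s1]
Gen 9 (s2): push. Stack: [s2 s1 s1 s1 s2]
Gen 10 (s1^-1): push. Stack: [s2 s1 s1 s1 s2 s1^-1]
Reduced word: s2 s1 s1 s1 s2 s1^-1

Answer: no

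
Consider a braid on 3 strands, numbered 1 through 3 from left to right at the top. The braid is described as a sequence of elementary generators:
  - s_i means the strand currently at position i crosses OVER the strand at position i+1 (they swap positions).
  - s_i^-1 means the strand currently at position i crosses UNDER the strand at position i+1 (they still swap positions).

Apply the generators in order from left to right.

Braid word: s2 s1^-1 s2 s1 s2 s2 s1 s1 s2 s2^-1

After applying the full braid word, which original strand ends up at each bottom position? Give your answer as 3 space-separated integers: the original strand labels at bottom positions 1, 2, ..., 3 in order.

Gen 1 (s2): strand 2 crosses over strand 3. Perm now: [1 3 2]
Gen 2 (s1^-1): strand 1 crosses under strand 3. Perm now: [3 1 2]
Gen 3 (s2): strand 1 crosses over strand 2. Perm now: [3 2 1]
Gen 4 (s1): strand 3 crosses over strand 2. Perm now: [2 3 1]
Gen 5 (s2): strand 3 crosses over strand 1. Perm now: [2 1 3]
Gen 6 (s2): strand 1 crosses over strand 3. Perm now: [2 3 1]
Gen 7 (s1): strand 2 crosses over strand 3. Perm now: [3 2 1]
Gen 8 (s1): strand 3 crosses over strand 2. Perm now: [2 3 1]
Gen 9 (s2): strand 3 crosses over strand 1. Perm now: [2 1 3]
Gen 10 (s2^-1): strand 1 crosses under strand 3. Perm now: [2 3 1]

Answer: 2 3 1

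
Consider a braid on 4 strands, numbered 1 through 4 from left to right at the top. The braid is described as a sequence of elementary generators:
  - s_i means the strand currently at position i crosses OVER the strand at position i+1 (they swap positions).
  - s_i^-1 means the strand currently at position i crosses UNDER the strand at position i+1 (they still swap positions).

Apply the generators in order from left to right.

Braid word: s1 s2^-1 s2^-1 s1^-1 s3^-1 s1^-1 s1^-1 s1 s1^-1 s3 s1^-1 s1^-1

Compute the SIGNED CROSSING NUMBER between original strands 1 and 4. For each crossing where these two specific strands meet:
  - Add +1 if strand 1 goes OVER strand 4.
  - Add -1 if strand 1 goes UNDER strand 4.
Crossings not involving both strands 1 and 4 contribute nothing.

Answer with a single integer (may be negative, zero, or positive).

Gen 1: crossing 1x2. Both 1&4? no. Sum: 0
Gen 2: crossing 1x3. Both 1&4? no. Sum: 0
Gen 3: crossing 3x1. Both 1&4? no. Sum: 0
Gen 4: crossing 2x1. Both 1&4? no. Sum: 0
Gen 5: crossing 3x4. Both 1&4? no. Sum: 0
Gen 6: crossing 1x2. Both 1&4? no. Sum: 0
Gen 7: crossing 2x1. Both 1&4? no. Sum: 0
Gen 8: crossing 1x2. Both 1&4? no. Sum: 0
Gen 9: crossing 2x1. Both 1&4? no. Sum: 0
Gen 10: crossing 4x3. Both 1&4? no. Sum: 0
Gen 11: crossing 1x2. Both 1&4? no. Sum: 0
Gen 12: crossing 2x1. Both 1&4? no. Sum: 0

Answer: 0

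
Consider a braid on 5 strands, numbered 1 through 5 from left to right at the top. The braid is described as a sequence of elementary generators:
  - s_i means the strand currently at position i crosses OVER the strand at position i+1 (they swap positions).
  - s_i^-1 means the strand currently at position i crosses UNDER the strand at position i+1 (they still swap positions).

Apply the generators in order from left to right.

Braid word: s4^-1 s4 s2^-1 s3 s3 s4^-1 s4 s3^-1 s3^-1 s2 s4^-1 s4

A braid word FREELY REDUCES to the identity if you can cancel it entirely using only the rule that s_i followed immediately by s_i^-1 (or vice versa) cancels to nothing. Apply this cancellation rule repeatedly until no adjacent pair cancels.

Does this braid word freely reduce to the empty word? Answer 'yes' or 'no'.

Answer: yes

Derivation:
Gen 1 (s4^-1): push. Stack: [s4^-1]
Gen 2 (s4): cancels prior s4^-1. Stack: []
Gen 3 (s2^-1): push. Stack: [s2^-1]
Gen 4 (s3): push. Stack: [s2^-1 s3]
Gen 5 (s3): push. Stack: [s2^-1 s3 s3]
Gen 6 (s4^-1): push. Stack: [s2^-1 s3 s3 s4^-1]
Gen 7 (s4): cancels prior s4^-1. Stack: [s2^-1 s3 s3]
Gen 8 (s3^-1): cancels prior s3. Stack: [s2^-1 s3]
Gen 9 (s3^-1): cancels prior s3. Stack: [s2^-1]
Gen 10 (s2): cancels prior s2^-1. Stack: []
Gen 11 (s4^-1): push. Stack: [s4^-1]
Gen 12 (s4): cancels prior s4^-1. Stack: []
Reduced word: (empty)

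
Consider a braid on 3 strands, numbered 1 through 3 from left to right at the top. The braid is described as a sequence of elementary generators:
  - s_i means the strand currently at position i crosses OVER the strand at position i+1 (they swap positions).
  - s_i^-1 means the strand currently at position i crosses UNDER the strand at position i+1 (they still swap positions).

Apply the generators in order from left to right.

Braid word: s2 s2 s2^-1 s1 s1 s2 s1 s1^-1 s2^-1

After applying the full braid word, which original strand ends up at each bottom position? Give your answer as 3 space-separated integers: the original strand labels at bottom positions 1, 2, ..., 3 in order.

Answer: 1 3 2

Derivation:
Gen 1 (s2): strand 2 crosses over strand 3. Perm now: [1 3 2]
Gen 2 (s2): strand 3 crosses over strand 2. Perm now: [1 2 3]
Gen 3 (s2^-1): strand 2 crosses under strand 3. Perm now: [1 3 2]
Gen 4 (s1): strand 1 crosses over strand 3. Perm now: [3 1 2]
Gen 5 (s1): strand 3 crosses over strand 1. Perm now: [1 3 2]
Gen 6 (s2): strand 3 crosses over strand 2. Perm now: [1 2 3]
Gen 7 (s1): strand 1 crosses over strand 2. Perm now: [2 1 3]
Gen 8 (s1^-1): strand 2 crosses under strand 1. Perm now: [1 2 3]
Gen 9 (s2^-1): strand 2 crosses under strand 3. Perm now: [1 3 2]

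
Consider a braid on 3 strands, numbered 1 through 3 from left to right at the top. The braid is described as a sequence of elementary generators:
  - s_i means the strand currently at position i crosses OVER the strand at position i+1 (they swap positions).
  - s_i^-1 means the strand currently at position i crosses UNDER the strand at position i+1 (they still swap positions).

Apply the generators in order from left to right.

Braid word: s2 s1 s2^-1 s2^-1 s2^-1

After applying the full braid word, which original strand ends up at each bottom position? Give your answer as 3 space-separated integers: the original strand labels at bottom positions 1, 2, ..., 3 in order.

Gen 1 (s2): strand 2 crosses over strand 3. Perm now: [1 3 2]
Gen 2 (s1): strand 1 crosses over strand 3. Perm now: [3 1 2]
Gen 3 (s2^-1): strand 1 crosses under strand 2. Perm now: [3 2 1]
Gen 4 (s2^-1): strand 2 crosses under strand 1. Perm now: [3 1 2]
Gen 5 (s2^-1): strand 1 crosses under strand 2. Perm now: [3 2 1]

Answer: 3 2 1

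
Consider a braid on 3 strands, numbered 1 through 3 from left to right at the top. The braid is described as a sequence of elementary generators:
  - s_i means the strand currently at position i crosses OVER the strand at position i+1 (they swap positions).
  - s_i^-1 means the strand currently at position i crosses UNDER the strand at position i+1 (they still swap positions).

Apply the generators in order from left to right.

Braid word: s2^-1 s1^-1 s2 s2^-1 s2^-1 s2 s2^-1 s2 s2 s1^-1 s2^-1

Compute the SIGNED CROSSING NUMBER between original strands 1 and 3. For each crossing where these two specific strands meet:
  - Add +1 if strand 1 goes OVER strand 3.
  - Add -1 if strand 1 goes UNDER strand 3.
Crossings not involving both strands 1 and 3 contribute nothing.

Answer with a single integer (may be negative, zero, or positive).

Gen 1: crossing 2x3. Both 1&3? no. Sum: 0
Gen 2: 1 under 3. Both 1&3? yes. Contrib: -1. Sum: -1
Gen 3: crossing 1x2. Both 1&3? no. Sum: -1
Gen 4: crossing 2x1. Both 1&3? no. Sum: -1
Gen 5: crossing 1x2. Both 1&3? no. Sum: -1
Gen 6: crossing 2x1. Both 1&3? no. Sum: -1
Gen 7: crossing 1x2. Both 1&3? no. Sum: -1
Gen 8: crossing 2x1. Both 1&3? no. Sum: -1
Gen 9: crossing 1x2. Both 1&3? no. Sum: -1
Gen 10: crossing 3x2. Both 1&3? no. Sum: -1
Gen 11: 3 under 1. Both 1&3? yes. Contrib: +1. Sum: 0

Answer: 0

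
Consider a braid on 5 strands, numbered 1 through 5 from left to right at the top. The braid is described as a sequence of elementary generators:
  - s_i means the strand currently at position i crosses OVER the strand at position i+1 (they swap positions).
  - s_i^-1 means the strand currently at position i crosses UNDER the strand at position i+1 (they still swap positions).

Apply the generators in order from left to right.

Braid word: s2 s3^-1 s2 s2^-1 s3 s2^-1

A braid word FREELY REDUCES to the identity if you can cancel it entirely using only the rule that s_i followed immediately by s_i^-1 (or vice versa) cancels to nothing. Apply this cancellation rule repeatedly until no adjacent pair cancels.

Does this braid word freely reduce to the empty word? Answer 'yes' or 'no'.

Gen 1 (s2): push. Stack: [s2]
Gen 2 (s3^-1): push. Stack: [s2 s3^-1]
Gen 3 (s2): push. Stack: [s2 s3^-1 s2]
Gen 4 (s2^-1): cancels prior s2. Stack: [s2 s3^-1]
Gen 5 (s3): cancels prior s3^-1. Stack: [s2]
Gen 6 (s2^-1): cancels prior s2. Stack: []
Reduced word: (empty)

Answer: yes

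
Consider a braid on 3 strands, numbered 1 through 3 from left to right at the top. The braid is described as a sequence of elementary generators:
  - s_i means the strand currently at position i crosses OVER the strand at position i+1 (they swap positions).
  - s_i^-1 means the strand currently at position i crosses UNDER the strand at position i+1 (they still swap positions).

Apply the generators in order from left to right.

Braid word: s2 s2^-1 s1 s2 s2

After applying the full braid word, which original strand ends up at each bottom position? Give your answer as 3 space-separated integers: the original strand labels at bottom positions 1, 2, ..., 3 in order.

Answer: 2 1 3

Derivation:
Gen 1 (s2): strand 2 crosses over strand 3. Perm now: [1 3 2]
Gen 2 (s2^-1): strand 3 crosses under strand 2. Perm now: [1 2 3]
Gen 3 (s1): strand 1 crosses over strand 2. Perm now: [2 1 3]
Gen 4 (s2): strand 1 crosses over strand 3. Perm now: [2 3 1]
Gen 5 (s2): strand 3 crosses over strand 1. Perm now: [2 1 3]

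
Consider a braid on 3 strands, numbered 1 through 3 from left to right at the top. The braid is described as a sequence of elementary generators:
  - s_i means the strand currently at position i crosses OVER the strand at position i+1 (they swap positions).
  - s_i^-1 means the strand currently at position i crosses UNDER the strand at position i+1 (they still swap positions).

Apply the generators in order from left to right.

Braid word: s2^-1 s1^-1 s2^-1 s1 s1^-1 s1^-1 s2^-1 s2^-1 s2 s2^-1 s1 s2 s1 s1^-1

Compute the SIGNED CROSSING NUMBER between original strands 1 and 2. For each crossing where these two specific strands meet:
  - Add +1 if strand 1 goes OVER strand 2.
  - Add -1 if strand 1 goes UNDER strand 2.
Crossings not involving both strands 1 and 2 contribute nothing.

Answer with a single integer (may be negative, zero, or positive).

Answer: -2

Derivation:
Gen 1: crossing 2x3. Both 1&2? no. Sum: 0
Gen 2: crossing 1x3. Both 1&2? no. Sum: 0
Gen 3: 1 under 2. Both 1&2? yes. Contrib: -1. Sum: -1
Gen 4: crossing 3x2. Both 1&2? no. Sum: -1
Gen 5: crossing 2x3. Both 1&2? no. Sum: -1
Gen 6: crossing 3x2. Both 1&2? no. Sum: -1
Gen 7: crossing 3x1. Both 1&2? no. Sum: -1
Gen 8: crossing 1x3. Both 1&2? no. Sum: -1
Gen 9: crossing 3x1. Both 1&2? no. Sum: -1
Gen 10: crossing 1x3. Both 1&2? no. Sum: -1
Gen 11: crossing 2x3. Both 1&2? no. Sum: -1
Gen 12: 2 over 1. Both 1&2? yes. Contrib: -1. Sum: -2
Gen 13: crossing 3x1. Both 1&2? no. Sum: -2
Gen 14: crossing 1x3. Both 1&2? no. Sum: -2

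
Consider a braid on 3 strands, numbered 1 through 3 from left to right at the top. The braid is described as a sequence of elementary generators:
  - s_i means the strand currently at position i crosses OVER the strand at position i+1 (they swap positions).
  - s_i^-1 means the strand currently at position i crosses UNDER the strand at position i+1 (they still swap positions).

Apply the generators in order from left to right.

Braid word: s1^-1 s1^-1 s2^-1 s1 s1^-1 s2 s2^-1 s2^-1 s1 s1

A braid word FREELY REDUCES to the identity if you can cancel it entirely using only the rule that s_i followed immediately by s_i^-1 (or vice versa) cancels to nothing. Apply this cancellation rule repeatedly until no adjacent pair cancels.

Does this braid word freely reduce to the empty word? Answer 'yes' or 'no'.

Answer: no

Derivation:
Gen 1 (s1^-1): push. Stack: [s1^-1]
Gen 2 (s1^-1): push. Stack: [s1^-1 s1^-1]
Gen 3 (s2^-1): push. Stack: [s1^-1 s1^-1 s2^-1]
Gen 4 (s1): push. Stack: [s1^-1 s1^-1 s2^-1 s1]
Gen 5 (s1^-1): cancels prior s1. Stack: [s1^-1 s1^-1 s2^-1]
Gen 6 (s2): cancels prior s2^-1. Stack: [s1^-1 s1^-1]
Gen 7 (s2^-1): push. Stack: [s1^-1 s1^-1 s2^-1]
Gen 8 (s2^-1): push. Stack: [s1^-1 s1^-1 s2^-1 s2^-1]
Gen 9 (s1): push. Stack: [s1^-1 s1^-1 s2^-1 s2^-1 s1]
Gen 10 (s1): push. Stack: [s1^-1 s1^-1 s2^-1 s2^-1 s1 s1]
Reduced word: s1^-1 s1^-1 s2^-1 s2^-1 s1 s1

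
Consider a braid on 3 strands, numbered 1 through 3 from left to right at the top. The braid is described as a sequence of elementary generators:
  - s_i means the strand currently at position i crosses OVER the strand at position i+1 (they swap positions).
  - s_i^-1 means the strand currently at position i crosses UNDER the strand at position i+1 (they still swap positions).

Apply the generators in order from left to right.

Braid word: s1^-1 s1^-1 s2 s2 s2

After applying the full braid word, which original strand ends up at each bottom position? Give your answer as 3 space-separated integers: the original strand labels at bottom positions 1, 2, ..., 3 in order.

Gen 1 (s1^-1): strand 1 crosses under strand 2. Perm now: [2 1 3]
Gen 2 (s1^-1): strand 2 crosses under strand 1. Perm now: [1 2 3]
Gen 3 (s2): strand 2 crosses over strand 3. Perm now: [1 3 2]
Gen 4 (s2): strand 3 crosses over strand 2. Perm now: [1 2 3]
Gen 5 (s2): strand 2 crosses over strand 3. Perm now: [1 3 2]

Answer: 1 3 2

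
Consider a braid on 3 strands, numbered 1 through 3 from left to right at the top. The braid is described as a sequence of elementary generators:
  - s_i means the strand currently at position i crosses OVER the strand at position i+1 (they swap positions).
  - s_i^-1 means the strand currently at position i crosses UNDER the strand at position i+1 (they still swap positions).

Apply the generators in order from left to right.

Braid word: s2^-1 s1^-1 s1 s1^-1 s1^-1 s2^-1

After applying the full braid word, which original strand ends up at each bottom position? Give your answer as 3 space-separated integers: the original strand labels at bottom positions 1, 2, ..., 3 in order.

Gen 1 (s2^-1): strand 2 crosses under strand 3. Perm now: [1 3 2]
Gen 2 (s1^-1): strand 1 crosses under strand 3. Perm now: [3 1 2]
Gen 3 (s1): strand 3 crosses over strand 1. Perm now: [1 3 2]
Gen 4 (s1^-1): strand 1 crosses under strand 3. Perm now: [3 1 2]
Gen 5 (s1^-1): strand 3 crosses under strand 1. Perm now: [1 3 2]
Gen 6 (s2^-1): strand 3 crosses under strand 2. Perm now: [1 2 3]

Answer: 1 2 3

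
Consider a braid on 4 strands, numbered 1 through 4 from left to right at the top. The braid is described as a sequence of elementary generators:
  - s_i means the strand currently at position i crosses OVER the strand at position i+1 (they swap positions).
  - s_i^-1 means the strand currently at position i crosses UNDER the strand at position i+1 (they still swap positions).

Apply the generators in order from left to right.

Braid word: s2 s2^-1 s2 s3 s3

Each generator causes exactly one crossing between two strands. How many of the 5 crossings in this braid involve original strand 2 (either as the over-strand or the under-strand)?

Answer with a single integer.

Answer: 5

Derivation:
Gen 1: crossing 2x3. Involves strand 2? yes. Count so far: 1
Gen 2: crossing 3x2. Involves strand 2? yes. Count so far: 2
Gen 3: crossing 2x3. Involves strand 2? yes. Count so far: 3
Gen 4: crossing 2x4. Involves strand 2? yes. Count so far: 4
Gen 5: crossing 4x2. Involves strand 2? yes. Count so far: 5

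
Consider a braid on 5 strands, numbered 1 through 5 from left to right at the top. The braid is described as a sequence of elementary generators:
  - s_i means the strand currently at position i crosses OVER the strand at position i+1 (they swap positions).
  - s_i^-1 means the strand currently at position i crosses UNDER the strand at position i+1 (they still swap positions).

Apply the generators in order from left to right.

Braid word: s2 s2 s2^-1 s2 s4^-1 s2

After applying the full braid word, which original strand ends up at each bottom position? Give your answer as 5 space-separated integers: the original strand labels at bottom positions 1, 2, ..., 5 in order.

Answer: 1 3 2 5 4

Derivation:
Gen 1 (s2): strand 2 crosses over strand 3. Perm now: [1 3 2 4 5]
Gen 2 (s2): strand 3 crosses over strand 2. Perm now: [1 2 3 4 5]
Gen 3 (s2^-1): strand 2 crosses under strand 3. Perm now: [1 3 2 4 5]
Gen 4 (s2): strand 3 crosses over strand 2. Perm now: [1 2 3 4 5]
Gen 5 (s4^-1): strand 4 crosses under strand 5. Perm now: [1 2 3 5 4]
Gen 6 (s2): strand 2 crosses over strand 3. Perm now: [1 3 2 5 4]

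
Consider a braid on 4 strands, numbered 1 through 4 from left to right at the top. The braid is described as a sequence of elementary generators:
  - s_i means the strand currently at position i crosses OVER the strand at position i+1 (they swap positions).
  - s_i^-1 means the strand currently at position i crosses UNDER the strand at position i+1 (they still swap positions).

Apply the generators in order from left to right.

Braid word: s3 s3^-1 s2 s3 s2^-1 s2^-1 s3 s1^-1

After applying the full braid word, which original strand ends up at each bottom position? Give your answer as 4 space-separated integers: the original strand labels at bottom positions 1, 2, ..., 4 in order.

Gen 1 (s3): strand 3 crosses over strand 4. Perm now: [1 2 4 3]
Gen 2 (s3^-1): strand 4 crosses under strand 3. Perm now: [1 2 3 4]
Gen 3 (s2): strand 2 crosses over strand 3. Perm now: [1 3 2 4]
Gen 4 (s3): strand 2 crosses over strand 4. Perm now: [1 3 4 2]
Gen 5 (s2^-1): strand 3 crosses under strand 4. Perm now: [1 4 3 2]
Gen 6 (s2^-1): strand 4 crosses under strand 3. Perm now: [1 3 4 2]
Gen 7 (s3): strand 4 crosses over strand 2. Perm now: [1 3 2 4]
Gen 8 (s1^-1): strand 1 crosses under strand 3. Perm now: [3 1 2 4]

Answer: 3 1 2 4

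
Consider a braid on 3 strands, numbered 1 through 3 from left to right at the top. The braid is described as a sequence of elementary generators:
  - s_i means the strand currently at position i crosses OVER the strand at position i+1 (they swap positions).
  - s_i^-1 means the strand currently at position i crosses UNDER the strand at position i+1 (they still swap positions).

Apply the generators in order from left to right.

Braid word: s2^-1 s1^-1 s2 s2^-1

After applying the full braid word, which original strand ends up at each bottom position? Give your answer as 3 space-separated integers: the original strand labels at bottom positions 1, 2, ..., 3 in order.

Gen 1 (s2^-1): strand 2 crosses under strand 3. Perm now: [1 3 2]
Gen 2 (s1^-1): strand 1 crosses under strand 3. Perm now: [3 1 2]
Gen 3 (s2): strand 1 crosses over strand 2. Perm now: [3 2 1]
Gen 4 (s2^-1): strand 2 crosses under strand 1. Perm now: [3 1 2]

Answer: 3 1 2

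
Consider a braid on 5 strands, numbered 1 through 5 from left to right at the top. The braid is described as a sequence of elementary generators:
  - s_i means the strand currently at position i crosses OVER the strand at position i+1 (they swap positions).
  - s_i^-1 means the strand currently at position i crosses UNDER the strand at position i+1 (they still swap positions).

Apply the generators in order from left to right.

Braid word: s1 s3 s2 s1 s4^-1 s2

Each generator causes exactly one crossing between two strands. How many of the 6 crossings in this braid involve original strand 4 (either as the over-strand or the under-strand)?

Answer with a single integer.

Answer: 3

Derivation:
Gen 1: crossing 1x2. Involves strand 4? no. Count so far: 0
Gen 2: crossing 3x4. Involves strand 4? yes. Count so far: 1
Gen 3: crossing 1x4. Involves strand 4? yes. Count so far: 2
Gen 4: crossing 2x4. Involves strand 4? yes. Count so far: 3
Gen 5: crossing 3x5. Involves strand 4? no. Count so far: 3
Gen 6: crossing 2x1. Involves strand 4? no. Count so far: 3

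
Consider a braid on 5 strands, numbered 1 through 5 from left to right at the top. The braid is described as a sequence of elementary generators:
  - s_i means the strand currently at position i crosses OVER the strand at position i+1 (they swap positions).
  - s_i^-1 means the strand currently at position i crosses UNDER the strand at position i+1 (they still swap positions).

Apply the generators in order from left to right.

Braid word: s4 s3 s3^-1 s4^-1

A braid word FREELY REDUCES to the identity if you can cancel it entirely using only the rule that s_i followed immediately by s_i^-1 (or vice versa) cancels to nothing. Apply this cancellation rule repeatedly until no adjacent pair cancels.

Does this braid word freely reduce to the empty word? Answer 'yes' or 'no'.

Answer: yes

Derivation:
Gen 1 (s4): push. Stack: [s4]
Gen 2 (s3): push. Stack: [s4 s3]
Gen 3 (s3^-1): cancels prior s3. Stack: [s4]
Gen 4 (s4^-1): cancels prior s4. Stack: []
Reduced word: (empty)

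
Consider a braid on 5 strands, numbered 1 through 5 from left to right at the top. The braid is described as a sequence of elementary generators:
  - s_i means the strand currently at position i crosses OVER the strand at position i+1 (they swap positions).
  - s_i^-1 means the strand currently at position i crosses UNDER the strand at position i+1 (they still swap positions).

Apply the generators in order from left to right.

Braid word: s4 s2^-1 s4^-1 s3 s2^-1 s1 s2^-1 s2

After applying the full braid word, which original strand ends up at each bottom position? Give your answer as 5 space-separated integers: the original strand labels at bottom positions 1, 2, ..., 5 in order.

Gen 1 (s4): strand 4 crosses over strand 5. Perm now: [1 2 3 5 4]
Gen 2 (s2^-1): strand 2 crosses under strand 3. Perm now: [1 3 2 5 4]
Gen 3 (s4^-1): strand 5 crosses under strand 4. Perm now: [1 3 2 4 5]
Gen 4 (s3): strand 2 crosses over strand 4. Perm now: [1 3 4 2 5]
Gen 5 (s2^-1): strand 3 crosses under strand 4. Perm now: [1 4 3 2 5]
Gen 6 (s1): strand 1 crosses over strand 4. Perm now: [4 1 3 2 5]
Gen 7 (s2^-1): strand 1 crosses under strand 3. Perm now: [4 3 1 2 5]
Gen 8 (s2): strand 3 crosses over strand 1. Perm now: [4 1 3 2 5]

Answer: 4 1 3 2 5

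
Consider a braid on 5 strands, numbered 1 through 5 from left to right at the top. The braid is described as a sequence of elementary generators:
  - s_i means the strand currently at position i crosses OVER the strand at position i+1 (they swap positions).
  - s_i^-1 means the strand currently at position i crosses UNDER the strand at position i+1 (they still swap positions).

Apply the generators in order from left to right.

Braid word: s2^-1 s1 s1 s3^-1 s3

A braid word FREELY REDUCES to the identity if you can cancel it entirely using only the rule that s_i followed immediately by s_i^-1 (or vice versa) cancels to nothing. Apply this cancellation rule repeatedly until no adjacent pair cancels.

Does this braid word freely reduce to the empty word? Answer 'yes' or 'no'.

Answer: no

Derivation:
Gen 1 (s2^-1): push. Stack: [s2^-1]
Gen 2 (s1): push. Stack: [s2^-1 s1]
Gen 3 (s1): push. Stack: [s2^-1 s1 s1]
Gen 4 (s3^-1): push. Stack: [s2^-1 s1 s1 s3^-1]
Gen 5 (s3): cancels prior s3^-1. Stack: [s2^-1 s1 s1]
Reduced word: s2^-1 s1 s1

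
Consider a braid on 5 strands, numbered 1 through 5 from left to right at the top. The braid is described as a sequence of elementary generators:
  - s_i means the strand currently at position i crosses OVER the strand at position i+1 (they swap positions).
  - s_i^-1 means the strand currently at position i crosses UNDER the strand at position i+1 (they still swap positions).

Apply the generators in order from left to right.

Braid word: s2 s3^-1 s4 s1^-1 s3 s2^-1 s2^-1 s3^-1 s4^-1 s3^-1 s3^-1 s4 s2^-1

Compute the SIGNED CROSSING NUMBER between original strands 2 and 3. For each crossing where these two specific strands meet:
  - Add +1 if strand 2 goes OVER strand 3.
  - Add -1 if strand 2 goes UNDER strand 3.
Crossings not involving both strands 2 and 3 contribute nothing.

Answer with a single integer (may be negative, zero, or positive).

Answer: 1

Derivation:
Gen 1: 2 over 3. Both 2&3? yes. Contrib: +1. Sum: 1
Gen 2: crossing 2x4. Both 2&3? no. Sum: 1
Gen 3: crossing 2x5. Both 2&3? no. Sum: 1
Gen 4: crossing 1x3. Both 2&3? no. Sum: 1
Gen 5: crossing 4x5. Both 2&3? no. Sum: 1
Gen 6: crossing 1x5. Both 2&3? no. Sum: 1
Gen 7: crossing 5x1. Both 2&3? no. Sum: 1
Gen 8: crossing 5x4. Both 2&3? no. Sum: 1
Gen 9: crossing 5x2. Both 2&3? no. Sum: 1
Gen 10: crossing 4x2. Both 2&3? no. Sum: 1
Gen 11: crossing 2x4. Both 2&3? no. Sum: 1
Gen 12: crossing 2x5. Both 2&3? no. Sum: 1
Gen 13: crossing 1x4. Both 2&3? no. Sum: 1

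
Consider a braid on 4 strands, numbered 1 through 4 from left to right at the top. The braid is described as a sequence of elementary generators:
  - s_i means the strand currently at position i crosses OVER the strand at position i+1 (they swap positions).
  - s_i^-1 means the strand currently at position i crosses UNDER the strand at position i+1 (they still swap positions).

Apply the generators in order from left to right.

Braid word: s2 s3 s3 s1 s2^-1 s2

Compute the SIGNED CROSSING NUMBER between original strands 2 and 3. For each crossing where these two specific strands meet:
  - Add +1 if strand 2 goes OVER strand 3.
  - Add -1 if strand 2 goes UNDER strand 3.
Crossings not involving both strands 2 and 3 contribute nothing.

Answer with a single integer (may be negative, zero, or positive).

Answer: 1

Derivation:
Gen 1: 2 over 3. Both 2&3? yes. Contrib: +1. Sum: 1
Gen 2: crossing 2x4. Both 2&3? no. Sum: 1
Gen 3: crossing 4x2. Both 2&3? no. Sum: 1
Gen 4: crossing 1x3. Both 2&3? no. Sum: 1
Gen 5: crossing 1x2. Both 2&3? no. Sum: 1
Gen 6: crossing 2x1. Both 2&3? no. Sum: 1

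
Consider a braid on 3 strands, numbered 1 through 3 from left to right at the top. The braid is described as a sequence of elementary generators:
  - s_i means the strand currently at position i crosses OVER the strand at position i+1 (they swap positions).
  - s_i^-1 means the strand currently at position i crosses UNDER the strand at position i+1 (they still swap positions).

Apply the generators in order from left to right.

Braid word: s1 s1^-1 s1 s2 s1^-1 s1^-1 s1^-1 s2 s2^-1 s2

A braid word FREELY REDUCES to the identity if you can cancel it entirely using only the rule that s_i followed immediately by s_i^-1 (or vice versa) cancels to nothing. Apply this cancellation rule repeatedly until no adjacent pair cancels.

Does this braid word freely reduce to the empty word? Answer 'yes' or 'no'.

Gen 1 (s1): push. Stack: [s1]
Gen 2 (s1^-1): cancels prior s1. Stack: []
Gen 3 (s1): push. Stack: [s1]
Gen 4 (s2): push. Stack: [s1 s2]
Gen 5 (s1^-1): push. Stack: [s1 s2 s1^-1]
Gen 6 (s1^-1): push. Stack: [s1 s2 s1^-1 s1^-1]
Gen 7 (s1^-1): push. Stack: [s1 s2 s1^-1 s1^-1 s1^-1]
Gen 8 (s2): push. Stack: [s1 s2 s1^-1 s1^-1 s1^-1 s2]
Gen 9 (s2^-1): cancels prior s2. Stack: [s1 s2 s1^-1 s1^-1 s1^-1]
Gen 10 (s2): push. Stack: [s1 s2 s1^-1 s1^-1 s1^-1 s2]
Reduced word: s1 s2 s1^-1 s1^-1 s1^-1 s2

Answer: no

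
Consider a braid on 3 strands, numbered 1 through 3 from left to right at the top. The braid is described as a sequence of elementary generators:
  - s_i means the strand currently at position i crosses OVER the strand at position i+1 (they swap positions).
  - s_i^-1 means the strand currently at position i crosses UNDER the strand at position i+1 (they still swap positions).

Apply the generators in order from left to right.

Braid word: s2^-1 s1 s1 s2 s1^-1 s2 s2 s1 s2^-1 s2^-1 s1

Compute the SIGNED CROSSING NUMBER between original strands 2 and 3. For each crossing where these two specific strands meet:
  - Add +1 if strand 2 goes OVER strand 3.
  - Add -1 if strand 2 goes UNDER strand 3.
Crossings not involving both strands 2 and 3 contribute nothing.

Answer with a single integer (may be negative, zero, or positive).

Gen 1: 2 under 3. Both 2&3? yes. Contrib: -1. Sum: -1
Gen 2: crossing 1x3. Both 2&3? no. Sum: -1
Gen 3: crossing 3x1. Both 2&3? no. Sum: -1
Gen 4: 3 over 2. Both 2&3? yes. Contrib: -1. Sum: -2
Gen 5: crossing 1x2. Both 2&3? no. Sum: -2
Gen 6: crossing 1x3. Both 2&3? no. Sum: -2
Gen 7: crossing 3x1. Both 2&3? no. Sum: -2
Gen 8: crossing 2x1. Both 2&3? no. Sum: -2
Gen 9: 2 under 3. Both 2&3? yes. Contrib: -1. Sum: -3
Gen 10: 3 under 2. Both 2&3? yes. Contrib: +1. Sum: -2
Gen 11: crossing 1x2. Both 2&3? no. Sum: -2

Answer: -2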